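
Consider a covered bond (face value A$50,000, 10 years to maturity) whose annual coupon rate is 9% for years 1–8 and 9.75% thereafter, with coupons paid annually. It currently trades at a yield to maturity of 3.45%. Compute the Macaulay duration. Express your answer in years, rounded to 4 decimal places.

Periodic yield y = 0.0345. Discount each cash flow and weight by its year:
  t   CF        PV=CF/(1+0.0345)^t    t·PV
  1     4,500.00     4,349.9275     4,349.9275
  2     4,500.00     4,204.8598     8,409.7197
  3     4,500.00     4,064.6301    12,193.8903
  4     4,500.00     3,929.0769    15,716.3078
  5     4,500.00     3,798.0444    18,990.2221
  6     4,500.00     3,671.3817    22,028.2904
  7     4,500.00     3,548.9432    24,842.6024
  8     4,500.00     3,430.5879    27,444.7033
  9     4,875.00     3,592.5280    32,332.7522
  10   54,875.00    39,090.3522   390,903.5219
  Σ                 73,680.3319   557,211.9376
Price P = Σ PV = 73,680.3319.
Macaulay duration = Σ(t·PV) / P = 557,211.9376 / 73,680.3319 = 7.56256 years.

7.5626 years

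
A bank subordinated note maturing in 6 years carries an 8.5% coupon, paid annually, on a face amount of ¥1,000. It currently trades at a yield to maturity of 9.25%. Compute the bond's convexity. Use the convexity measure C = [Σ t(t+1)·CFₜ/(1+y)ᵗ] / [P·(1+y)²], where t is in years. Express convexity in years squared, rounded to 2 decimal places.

26.87

With y = 0.0925:
  t   CF        PV=CF/(1+0.0925)^t    t·PV        t(t+1)·PV
  1        85.00        77.8032        77.8032         155.6064
  2        85.00        71.2157       142.4315         427.2945
  3        85.00        65.1860       195.5581         782.2325
  4        85.00        59.6669       238.6674       1,193.3371
  5        85.00        54.6150       273.0748       1,638.4491
  6     1,085.00       638.1181     3,828.7086      26,800.9603
  Σ                    966.6049     4,756.2437      30,997.8798
P = 966.6049.
Convexity = Σ t(t+1)·PV / [P·(1+y)²] = 30,997.8798 / (966.6049 × 1.193556) = 26.86829.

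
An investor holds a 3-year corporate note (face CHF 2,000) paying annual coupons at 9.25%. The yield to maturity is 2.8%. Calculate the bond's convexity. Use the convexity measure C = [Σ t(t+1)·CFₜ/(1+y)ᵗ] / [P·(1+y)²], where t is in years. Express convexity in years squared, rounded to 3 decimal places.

10.216

With y = 0.028:
  t   CF        PV=CF/(1+0.028)^t    t·PV        t(t+1)·PV
  1       185.00       179.9611       179.9611         359.9222
  2       185.00       175.0594       350.1189       1,050.3566
  3     2,185.00     2,011.2780     6,033.8339      24,135.3357
  Σ                  2,366.2985     6,563.9139      25,545.6144
P = 2,366.2985.
Convexity = Σ t(t+1)·PV / [P·(1+y)²] = 25,545.6144 / (2,366.2985 × 1.056784) = 10.21552.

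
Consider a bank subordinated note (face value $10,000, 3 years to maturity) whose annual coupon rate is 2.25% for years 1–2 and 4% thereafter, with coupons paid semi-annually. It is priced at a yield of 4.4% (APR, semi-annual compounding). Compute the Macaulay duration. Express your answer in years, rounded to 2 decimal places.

2.91 years

Periodic yield y = 0.022. Discount each cash flow and weight by its period:
  t   CF        PV=CF/(1+0.022)^t    t·PV
  1       112.50       110.0783       110.0783
  2       112.50       107.7087       215.4174
  3       112.50       105.3901       316.1703
  4       112.50       103.1214       412.4857
  5       200.00       179.3806       896.9031
  6    10,200.00     8,951.4790    53,708.8740
  Σ                  9,557.1581    55,659.9288
Price P = Σ PV = 9,557.1581.
Macaulay duration = Σ(t·PV) / P = 55,659.9288 / 9,557.1581 = 5.82390 half-year periods.
In years: 5.82390 / 2 = 2.91195 years.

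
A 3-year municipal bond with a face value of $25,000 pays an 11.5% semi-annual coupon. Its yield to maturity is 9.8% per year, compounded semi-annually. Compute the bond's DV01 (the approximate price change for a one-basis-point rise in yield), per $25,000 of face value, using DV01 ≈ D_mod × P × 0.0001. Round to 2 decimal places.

Periodic yield y = 0.049.
  t   CF        PV=CF/(1+0.049)^t    t·PV
  1     1,437.50     1,370.3527     1,370.3527
  2     1,437.50     1,306.3420     2,612.6839
  3     1,437.50     1,245.3212     3,735.9637
  4     1,437.50     1,187.1508     4,748.6033
  5     1,437.50     1,131.6976     5,658.4882
  6    26,437.50    19,841.1781   119,047.0686
  Σ                 26,082.0425   137,173.1605
P = 26,082.0425; D_Mac = 5.25930 half-year periods = 2.62965 yrs; D_mod = 2.50681 yrs.
DV01 ≈ 2.50681 × 26,082.0425 × 0.0001 = 6.538282.

$6.54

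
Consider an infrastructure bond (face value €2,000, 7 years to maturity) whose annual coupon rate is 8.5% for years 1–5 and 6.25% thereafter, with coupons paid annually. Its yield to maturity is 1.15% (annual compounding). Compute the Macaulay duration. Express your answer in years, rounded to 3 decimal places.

5.820 years

Periodic yield y = 0.0115. Discount each cash flow and weight by its year:
  t   CF        PV=CF/(1+0.0115)^t    t·PV
  1       170.00       168.0672       168.0672
  2       170.00       166.1564       332.3129
  3       170.00       164.2674       492.8021
  4       170.00       162.3998       649.5990
  5       170.00       160.5534       802.7670
  6       125.00       116.7118       700.2707
  7     2,125.00     1,961.5425    13,730.7976
  Σ                  2,899.6984    16,876.6164
Price P = Σ PV = 2,899.6984.
Macaulay duration = Σ(t·PV) / P = 16,876.6164 / 2,899.6984 = 5.82013 years.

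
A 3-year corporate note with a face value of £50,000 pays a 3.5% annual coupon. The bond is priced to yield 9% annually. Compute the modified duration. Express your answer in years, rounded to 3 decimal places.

Periodic yield y = 0.09. First find Macaulay duration:
  t   CF        PV=CF/(1+0.09)^t    t·PV
  1     1,750.00     1,605.5046     1,605.5046
  2     1,750.00     1,472.9400     2,945.8800
  3    51,750.00    39,960.4951   119,881.4853
  Σ                 43,038.9397   124,432.8698
P = 43,038.9397; Macaulay duration = 124,432.8698 / 43,038.9397 = 2.89117 years.
Modified duration = D_Mac / (1 + y) = 2.89117 / 1.09 = 2.65245 years.

2.652 years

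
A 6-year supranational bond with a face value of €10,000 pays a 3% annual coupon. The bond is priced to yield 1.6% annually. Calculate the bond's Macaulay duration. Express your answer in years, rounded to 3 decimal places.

Periodic yield y = 0.016. Discount each cash flow and weight by its year:
  t   CF        PV=CF/(1+0.016)^t    t·PV
  1       300.00       295.2756       295.2756
  2       300.00       290.6256       581.2512
  3       300.00       286.0488       858.1464
  4       300.00       281.5441     1,126.1764
  5       300.00       277.1103     1,385.5516
  6    10,300.00     9,364.2926    56,185.7558
  Σ                 10,794.8970    60,432.1570
Price P = Σ PV = 10,794.8970.
Macaulay duration = Σ(t·PV) / P = 60,432.1570 / 10,794.8970 = 5.59822 years.

5.598 years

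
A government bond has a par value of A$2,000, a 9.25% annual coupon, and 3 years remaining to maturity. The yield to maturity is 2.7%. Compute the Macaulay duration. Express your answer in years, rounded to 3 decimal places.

2.774 years

Periodic yield y = 0.027. Discount each cash flow and weight by its year:
  t   CF        PV=CF/(1+0.027)^t    t·PV
  1       185.00       180.1363       180.1363
  2       185.00       175.4005       350.8010
  3     2,185.00     2,017.1589     6,051.4767
  Σ                  2,372.6957     6,582.4140
Price P = Σ PV = 2,372.6957.
Macaulay duration = Σ(t·PV) / P = 6,582.4140 / 2,372.6957 = 2.77423 years.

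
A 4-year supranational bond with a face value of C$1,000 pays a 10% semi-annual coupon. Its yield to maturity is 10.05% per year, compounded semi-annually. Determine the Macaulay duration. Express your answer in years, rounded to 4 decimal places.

3.3926 years

Periodic yield y = 0.05025. Discount each cash flow and weight by its period:
  t   CF        PV=CF/(1+0.05025)^t    t·PV
  1        50.00        47.6077        47.6077
  2        50.00        45.3299        90.6598
  3        50.00        43.1610       129.4831
  4        50.00        41.0960       164.3839
  5        50.00        39.1297       195.6485
  6        50.00        37.2575       223.5451
  7        50.00        35.4749       248.3243
  8     1,050.00       709.3291     5,674.6328
  Σ                    998.3858     6,774.2852
Price P = Σ PV = 998.3858.
Macaulay duration = Σ(t·PV) / P = 6,774.2852 / 998.3858 = 6.78524 half-year periods.
In years: 6.78524 / 2 = 3.39262 years.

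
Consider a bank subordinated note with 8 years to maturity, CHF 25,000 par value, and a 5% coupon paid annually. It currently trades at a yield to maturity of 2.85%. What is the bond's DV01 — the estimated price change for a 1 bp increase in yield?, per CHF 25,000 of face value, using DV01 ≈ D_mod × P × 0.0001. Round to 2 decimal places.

Periodic yield y = 0.0285.
  t   CF        PV=CF/(1+0.0285)^t    t·PV
  1     1,250.00     1,215.3622     1,215.3622
  2     1,250.00     1,181.6842     2,363.3684
  3     1,250.00     1,148.9394     3,446.8182
  4     1,250.00     1,117.1020     4,468.4080
  5     1,250.00     1,086.1468     5,430.7341
  6     1,250.00     1,056.0494     6,336.2964
  7     1,250.00     1,026.7860     7,187.5020
  8    26,250.00    20,965.0035   167,720.0281
  Σ                 28,797.0735   198,168.5174
P = 28,797.0735; D_Mac = 6.88155 yrs; D_mod = 6.69086 yrs.
DV01 ≈ 6.69086 × 28,797.0735 × 0.0001 = 19.267722.

CHF 19.27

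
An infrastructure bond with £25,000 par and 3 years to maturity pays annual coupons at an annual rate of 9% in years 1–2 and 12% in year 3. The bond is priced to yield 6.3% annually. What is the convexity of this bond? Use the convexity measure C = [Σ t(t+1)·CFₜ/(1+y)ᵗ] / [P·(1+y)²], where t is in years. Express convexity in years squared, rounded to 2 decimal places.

With y = 0.063:
  t   CF        PV=CF/(1+0.063)^t    t·PV        t(t+1)·PV
  1     2,250.00     2,116.6510     2,116.6510       4,233.3020
  2     2,250.00     1,991.2051     3,982.4101      11,947.2304
  3    28,000.00    23,310.8569    69,932.5706     279,730.2824
  Σ                 27,418.7129    76,031.6317     295,910.8148
P = 27,418.7129.
Convexity = Σ t(t+1)·PV / [P·(1+y)²] = 295,910.8148 / (27,418.7129 × 1.129969) = 9.55096.

9.55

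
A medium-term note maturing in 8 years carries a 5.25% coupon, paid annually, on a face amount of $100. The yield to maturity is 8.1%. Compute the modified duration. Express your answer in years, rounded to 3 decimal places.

Periodic yield y = 0.081. First find Macaulay duration:
  t   CF        PV=CF/(1+0.081)^t    t·PV
  1         5.25         4.8566         4.8566
  2         5.25         4.4927         8.9854
  3         5.25         4.1561        12.4682
  4         5.25         3.8446        15.3786
  5         5.25         3.5566        17.7828
  6         5.25         3.2901        19.7404
  7         5.25         3.0435        21.3048
  8       105.25        56.4438       451.5507
  Σ                     83.6840       552.0676
P = 83.6840; Macaulay duration = 552.0676 / 83.6840 = 6.59705 years.
Modified duration = D_Mac / (1 + y) = 6.59705 / 1.081 = 6.10273 years.

6.103 years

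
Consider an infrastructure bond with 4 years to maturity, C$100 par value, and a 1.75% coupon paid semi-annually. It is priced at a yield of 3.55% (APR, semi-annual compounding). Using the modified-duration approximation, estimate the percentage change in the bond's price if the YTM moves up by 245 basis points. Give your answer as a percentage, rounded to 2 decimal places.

Periodic yield y = 0.01775. Modified duration first:
  t   CF        PV=CF/(1+0.01775)^t    t·PV
  1        0.875         0.8597         0.8597
  2        0.875         0.8447         1.6895
  3        0.875         0.8300         2.4900
  4        0.875         0.8155         3.2621
  5        0.875         0.8013         4.0066
  6        0.875         0.7873         4.7240
  7        0.875         0.7736         5.4152
  8      100.875        87.6304       701.0430
  Σ                     93.3427       723.4902
P = 93.3427; D_Mac = 7.75091 half-year periods = 3.87545 yrs; D_mod = 3.87545/(1+0.01775) = 3.80786 yrs.
ΔP/P ≈ -D_mod · Δy = -3.80786 × (+0.0245) = -0.093293 = -9.3293%.

-9.33%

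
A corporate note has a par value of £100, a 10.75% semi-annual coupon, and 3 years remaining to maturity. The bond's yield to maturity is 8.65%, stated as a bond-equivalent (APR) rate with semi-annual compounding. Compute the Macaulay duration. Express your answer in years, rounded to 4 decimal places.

Periodic yield y = 0.04325. Discount each cash flow and weight by its period:
  t   CF        PV=CF/(1+0.04325)^t    t·PV
  1        5.375         5.1522         5.1522
  2        5.375         4.9386         9.8772
  3        5.375         4.7338        14.2015
  4        5.375         4.5376        18.1503
  5        5.375         4.3495        21.7474
  6      105.375        81.7348       490.4091
  Σ                    105.4465       559.5376
Price P = Σ PV = 105.4465.
Macaulay duration = Σ(t·PV) / P = 559.5376 / 105.4465 = 5.30637 half-year periods.
In years: 5.30637 / 2 = 2.65318 years.

2.6532 years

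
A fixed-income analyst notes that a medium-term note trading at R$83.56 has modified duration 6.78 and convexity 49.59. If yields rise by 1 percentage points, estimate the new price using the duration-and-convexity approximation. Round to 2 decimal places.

R$78.10

Duration effect: -D_mod·Δy = -6.78 × (+0.01) = -0.067800
Convexity effect: ½·C·(Δy)² = 0.5 × 49.59 × (0.01)² = +0.0024795
ΔP/P ≈ -0.067800 + 0.0024795 = -0.0653205
New price ≈ 83.56 × (1 - 0.0653205) = 78.10181902.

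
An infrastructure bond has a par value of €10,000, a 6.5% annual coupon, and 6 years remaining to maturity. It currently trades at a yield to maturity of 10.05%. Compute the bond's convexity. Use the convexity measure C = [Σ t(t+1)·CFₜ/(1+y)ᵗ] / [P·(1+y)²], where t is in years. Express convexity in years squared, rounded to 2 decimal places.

27.63

With y = 0.1005:
  t   CF        PV=CF/(1+0.1005)^t    t·PV        t(t+1)·PV
  1       650.00       590.6406       590.6406       1,181.2812
  2       650.00       536.7021     1,073.4041       3,220.2124
  3       650.00       487.6893     1,463.0679       5,852.2714
  4       650.00       443.1525     1,772.6099       8,863.0493
  5       650.00       402.6828     2,013.4142      12,080.4852
  6    10,650.00     5,995.2780    35,971.6680     251,801.6762
  Σ                  8,456.1453    42,884.8047     282,998.9757
P = 8,456.1453.
Convexity = Σ t(t+1)·PV / [P·(1+y)²] = 282,998.9757 / (8,456.1453 × 1.211100) = 27.63327.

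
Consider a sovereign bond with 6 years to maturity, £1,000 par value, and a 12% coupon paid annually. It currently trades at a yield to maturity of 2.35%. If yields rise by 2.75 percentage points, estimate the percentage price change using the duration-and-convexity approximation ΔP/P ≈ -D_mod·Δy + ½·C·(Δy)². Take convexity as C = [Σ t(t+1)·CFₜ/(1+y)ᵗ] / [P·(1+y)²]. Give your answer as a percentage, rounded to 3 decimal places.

-11.991%

With y = 0.0235:
  t   CF        PV=CF/(1+0.0235)^t    t·PV        t(t+1)·PV
  1       120.00       117.2447       117.2447         234.4895
  2       120.00       114.5528       229.1055         687.3166
  3       120.00       111.9226       335.7677       1,343.0709
  4       120.00       109.3528       437.4111       2,187.0557
  5       120.00       106.8420       534.2100       3,205.2600
  6     1,120.00       974.2960     5,845.7763      40,920.4340
  Σ                  1,534.2109     7,499.5154      48,577.6267
P = 1,534.2109; D_Mac = 4.88819 yrs; D_mod = 4.77596 yrs; C = 30.22564.
Duration effect: -4.77596 × (+0.0275) = -0.131339
Convexity effect: 0.5 × 30.22564 × (0.0275)² = +0.0114291
ΔP/P ≈ -0.131339 + 0.0114291 = -0.119910 = -11.9910%.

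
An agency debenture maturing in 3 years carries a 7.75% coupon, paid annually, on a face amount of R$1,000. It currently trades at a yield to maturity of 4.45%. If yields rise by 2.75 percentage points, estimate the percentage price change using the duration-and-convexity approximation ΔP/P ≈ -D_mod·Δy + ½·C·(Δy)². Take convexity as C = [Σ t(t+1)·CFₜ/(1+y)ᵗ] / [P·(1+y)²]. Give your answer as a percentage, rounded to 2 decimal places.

With y = 0.0445:
  t   CF        PV=CF/(1+0.0445)^t    t·PV        t(t+1)·PV
  1        77.50        74.1982        74.1982         148.3964
  2        77.50        71.0370       142.0741         426.2222
  3     1,077.50       945.5662     2,836.6986      11,346.7946
  Σ                  1,090.8014     3,052.9709      11,921.4131
P = 1,090.8014; D_Mac = 2.79883 yrs; D_mod = 2.67959 yrs; C = 10.01763.
Duration effect: -2.67959 × (+0.0275) = -0.073689
Convexity effect: 0.5 × 10.01763 × (0.0275)² = +0.0037879
ΔP/P ≈ -0.073689 + 0.0037879 = -0.069901 = -6.9901%.

-6.99%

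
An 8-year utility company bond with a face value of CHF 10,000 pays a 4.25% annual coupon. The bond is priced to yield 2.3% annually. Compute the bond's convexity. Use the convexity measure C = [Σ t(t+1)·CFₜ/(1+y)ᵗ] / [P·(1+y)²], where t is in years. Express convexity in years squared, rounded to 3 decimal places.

57.683

With y = 0.023:
  t   CF        PV=CF/(1+0.023)^t    t·PV        t(t+1)·PV
  1       425.00       415.4448       415.4448         830.8895
  2       425.00       406.1044       812.2087       2,436.6262
  3       425.00       396.9740     1,190.9219       4,763.6876
  4       425.00       388.0488     1,552.1954       7,760.9769
  5       425.00       379.3244     1,896.6219      11,379.7315
  6       425.00       370.7961     2,224.7764      15,573.4351
  7       425.00       362.4595     2,537.2165      20,297.7323
  8    10,425.00     8,691.0249    69,528.1992     625,753.7925
  Σ                 11,410.1768    80,157.5849     688,796.8717
P = 11,410.1768.
Convexity = Σ t(t+1)·PV / [P·(1+y)²] = 688,796.8717 / (11,410.1768 × 1.046529) = 57.68296.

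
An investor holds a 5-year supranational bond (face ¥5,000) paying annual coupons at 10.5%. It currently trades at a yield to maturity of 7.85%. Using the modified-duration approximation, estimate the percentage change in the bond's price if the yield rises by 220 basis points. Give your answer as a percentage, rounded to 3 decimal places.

Periodic yield y = 0.0785. Modified duration first:
  t   CF        PV=CF/(1+0.0785)^t    t·PV
  1       525.00       486.7872       486.7872
  2       525.00       451.3558       902.7116
  3       525.00       418.5033     1,255.5098
  4       525.00       388.0420     1,552.1679
  5     5,525.00     3,786.4440    18,932.2199
  Σ                  5,531.1322    23,129.3963
P = 5,531.1322; D_Mac = 4.18167 yrs; D_mod = 4.18167/(1+0.0785) = 3.87731 yrs.
ΔP/P ≈ -D_mod · Δy = -3.87731 × (+0.022) = -0.085301 = -8.5301%.

-8.530%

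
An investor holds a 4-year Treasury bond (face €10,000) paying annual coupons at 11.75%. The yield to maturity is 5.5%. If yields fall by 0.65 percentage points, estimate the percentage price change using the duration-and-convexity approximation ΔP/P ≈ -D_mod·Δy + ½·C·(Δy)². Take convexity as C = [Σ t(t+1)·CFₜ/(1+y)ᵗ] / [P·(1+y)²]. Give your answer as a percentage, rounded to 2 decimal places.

+2.17%

With y = 0.055:
  t   CF        PV=CF/(1+0.055)^t    t·PV        t(t+1)·PV
  1     1,175.00     1,113.7441     1,113.7441       2,227.4882
  2     1,175.00     1,055.6816     2,111.3632       6,334.0895
  3     1,175.00     1,000.6461     3,001.9382      12,007.7527
  4    11,175.00     9,020.6471    36,082.5884     180,412.9421
  Σ                 12,190.7188    42,309.6338     200,982.2725
P = 12,190.7188; D_Mac = 3.47064 yrs; D_mod = 3.28971 yrs; C = 14.81233.
Duration effect: -3.28971 × (-0.0065) = +0.021383
Convexity effect: 0.5 × 14.81233 × (-0.0065)² = +0.0003129
ΔP/P ≈ +0.021383 + 0.0003129 = +0.021696 = +2.1696%.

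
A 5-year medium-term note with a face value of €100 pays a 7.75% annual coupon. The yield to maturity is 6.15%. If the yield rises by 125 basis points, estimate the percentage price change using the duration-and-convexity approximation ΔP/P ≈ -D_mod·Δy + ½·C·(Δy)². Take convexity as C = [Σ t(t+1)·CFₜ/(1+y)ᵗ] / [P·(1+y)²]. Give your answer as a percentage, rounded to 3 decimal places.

-4.955%

With y = 0.0615:
  t   CF        PV=CF/(1+0.0615)^t    t·PV        t(t+1)·PV
  1         7.75         7.3010         7.3010          14.6020
  2         7.75         6.8780        13.7560          41.2680
  3         7.75         6.4795        19.4385          77.7540
  4         7.75         6.1041        24.4164         122.0820
  5       107.75        79.9498       399.7489       2,398.4935
  Σ                    106.7124       464.6608       2,654.1995
P = 106.7124; D_Mac = 4.35433 yrs; D_mod = 4.10205 yrs; C = 22.07389.
Duration effect: -4.10205 × (+0.0125) = -0.051276
Convexity effect: 0.5 × 22.07389 × (0.0125)² = +0.0017245
ΔP/P ≈ -0.051276 + 0.0017245 = -0.049551 = -4.9551%.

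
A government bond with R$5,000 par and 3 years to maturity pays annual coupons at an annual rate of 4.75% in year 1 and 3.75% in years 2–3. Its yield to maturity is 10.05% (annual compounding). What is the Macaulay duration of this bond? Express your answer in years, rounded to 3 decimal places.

Periodic yield y = 0.1005. Discount each cash flow and weight by its year:
  t   CF        PV=CF/(1+0.1005)^t    t·PV
  1       237.50       215.8110       215.8110
  2       187.50       154.8179       309.6358
  3     5,187.50     3,892.1357    11,676.4070
  Σ                  4,262.7646    12,201.8538
Price P = Σ PV = 4,262.7646.
Macaulay duration = Σ(t·PV) / P = 12,201.8538 / 4,262.7646 = 2.86243 years.

2.862 years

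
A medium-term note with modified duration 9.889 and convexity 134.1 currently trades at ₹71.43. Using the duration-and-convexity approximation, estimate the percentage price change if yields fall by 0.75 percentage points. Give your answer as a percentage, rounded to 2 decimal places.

Duration effect: -D_mod·Δy = -9.889 × (-0.0075) = +0.0741675
Convexity effect: ½·C·(Δy)² = 0.5 × 134.1 × (-0.0075)² = +0.0037715625
ΔP/P ≈ +0.0741675 + 0.0037715625 = +0.0779390625
= +7.79390625%.

+7.79%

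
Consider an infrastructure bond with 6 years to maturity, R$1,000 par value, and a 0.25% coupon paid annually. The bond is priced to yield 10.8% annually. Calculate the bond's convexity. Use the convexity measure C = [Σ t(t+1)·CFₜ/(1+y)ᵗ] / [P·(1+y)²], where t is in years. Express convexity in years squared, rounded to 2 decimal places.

With y = 0.108:
  t   CF        PV=CF/(1+0.108)^t    t·PV        t(t+1)·PV
  1         2.50         2.2563         2.2563           4.5126
  2         2.50         2.0364         4.0728          12.2183
  3         2.50         1.8379         5.5137          22.0547
  4         2.50         1.6588         6.6350          33.1750
  5         2.50         1.4971         7.4853          44.9120
  6     1,002.50       541.8085     3,250.8510      22,755.9573
  Σ                    551.0949     3,276.8142      22,872.8300
P = 551.0949.
Convexity = Σ t(t+1)·PV / [P·(1+y)²] = 22,872.8300 / (551.0949 × 1.227664) = 33.80757.

33.81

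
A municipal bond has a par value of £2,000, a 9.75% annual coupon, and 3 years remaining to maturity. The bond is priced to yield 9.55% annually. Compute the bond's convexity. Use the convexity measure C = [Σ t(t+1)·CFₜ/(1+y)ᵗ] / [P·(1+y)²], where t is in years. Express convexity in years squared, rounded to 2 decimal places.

With y = 0.0955:
  t   CF        PV=CF/(1+0.0955)^t    t·PV        t(t+1)·PV
  1       195.00       178.0009       178.0009         356.0018
  2       195.00       162.4837       324.9674         974.9023
  3     2,195.00     1,669.5421     5,008.6263      20,034.5054
  Σ                  2,010.0267     5,511.5947      21,365.4095
P = 2,010.0267.
Convexity = Σ t(t+1)·PV / [P·(1+y)²] = 21,365.4095 / (2,010.0267 × 1.200120) = 8.85696.

8.86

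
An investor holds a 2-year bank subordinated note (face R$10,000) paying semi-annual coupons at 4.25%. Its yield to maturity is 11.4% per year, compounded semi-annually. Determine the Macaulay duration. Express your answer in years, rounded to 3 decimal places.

1.934 years

Periodic yield y = 0.057. Discount each cash flow and weight by its period:
  t   CF        PV=CF/(1+0.057)^t    t·PV
  1       212.50       201.0407       201.0407
  2       212.50       190.1993       380.3986
  3       212.50       179.9426       539.8278
  4    10,212.50     8,181.4847    32,725.9386
  Σ                  8,752.6673    33,847.2057
Price P = Σ PV = 8,752.6673.
Macaulay duration = Σ(t·PV) / P = 33,847.2057 / 8,752.6673 = 3.86707 half-year periods.
In years: 3.86707 / 2 = 1.93354 years.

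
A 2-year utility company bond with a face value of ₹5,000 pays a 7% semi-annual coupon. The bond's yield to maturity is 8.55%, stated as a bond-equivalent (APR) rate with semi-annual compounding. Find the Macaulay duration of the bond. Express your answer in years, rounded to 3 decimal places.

Periodic yield y = 0.04275. Discount each cash flow and weight by its period:
  t   CF        PV=CF/(1+0.04275)^t    t·PV
  1       175.00       167.8255       167.8255
  2       175.00       160.9451       321.8901
  3       175.00       154.3467       463.0402
  4     5,175.00     4,377.1312    17,508.5246
  Σ                  4,860.2484    18,461.2804
Price P = Σ PV = 4,860.2484.
Macaulay duration = Σ(t·PV) / P = 18,461.2804 / 4,860.2484 = 3.79842 half-year periods.
In years: 3.79842 / 2 = 1.89921 years.

1.899 years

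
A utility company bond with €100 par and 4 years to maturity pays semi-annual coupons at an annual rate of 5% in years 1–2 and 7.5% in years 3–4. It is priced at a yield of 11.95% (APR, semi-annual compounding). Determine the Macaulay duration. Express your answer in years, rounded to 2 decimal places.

3.61 years

Periodic yield y = 0.05975. Discount each cash flow and weight by its period:
  t   CF        PV=CF/(1+0.05975)^t    t·PV
  1         2.50         2.3590         2.3590
  2         2.50         2.2260         4.4521
  3         2.50         2.1005         6.3016
  4         2.50         1.9821         7.9284
  5         3.75         2.8055        14.0276
  6         3.75         2.6473        15.8841
  7         3.75         2.4981        17.4866
  8       103.75        65.2170       521.7359
  Σ                     81.8357       590.1753
Price P = Σ PV = 81.8357.
Macaulay duration = Σ(t·PV) / P = 590.1753 / 81.8357 = 7.21171 half-year periods.
In years: 7.21171 / 2 = 3.60586 years.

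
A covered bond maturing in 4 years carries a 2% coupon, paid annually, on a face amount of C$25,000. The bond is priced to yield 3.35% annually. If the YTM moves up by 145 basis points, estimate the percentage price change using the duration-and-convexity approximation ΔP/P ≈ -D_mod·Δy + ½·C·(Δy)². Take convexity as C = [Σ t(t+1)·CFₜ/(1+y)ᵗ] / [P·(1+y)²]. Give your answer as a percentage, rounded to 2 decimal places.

With y = 0.0335:
  t   CF        PV=CF/(1+0.0335)^t    t·PV        t(t+1)·PV
  1       500.00       483.7929       483.7929         967.5859
  2       500.00       468.1112       936.2224       2,808.6673
  3       500.00       452.9378     1,358.8134       5,435.2535
  4    25,500.00    22,351.0668    89,404.2672     447,021.3361
  Σ                 23,755.9087    92,183.0960     456,232.8427
P = 23,755.9087; D_Mac = 3.88043 yrs; D_mod = 3.75465 yrs; C = 17.98018.
Duration effect: -3.75465 × (+0.0145) = -0.054442
Convexity effect: 0.5 × 17.98018 × (0.0145)² = +0.0018902
ΔP/P ≈ -0.054442 + 0.0018902 = -0.052552 = -5.2552%.

-5.26%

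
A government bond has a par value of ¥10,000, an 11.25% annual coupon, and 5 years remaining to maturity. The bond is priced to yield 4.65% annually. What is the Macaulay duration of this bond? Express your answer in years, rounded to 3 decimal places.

4.202 years

Periodic yield y = 0.0465. Discount each cash flow and weight by its year:
  t   CF        PV=CF/(1+0.0465)^t    t·PV
  1     1,125.00     1,075.0119     1,075.0119
  2     1,125.00     1,027.2450     2,054.4901
  3     1,125.00       981.6006     2,944.8019
  4     1,125.00       937.9843     3,751.9374
  5    11,125.00     8,863.4716    44,317.3579
  Σ                 12,885.3135    54,143.5992
Price P = Σ PV = 12,885.3135.
Macaulay duration = Σ(t·PV) / P = 54,143.5992 / 12,885.3135 = 4.20196 years.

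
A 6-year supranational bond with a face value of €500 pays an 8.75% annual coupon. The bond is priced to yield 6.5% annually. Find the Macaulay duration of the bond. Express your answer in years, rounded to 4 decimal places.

4.9751 years

Periodic yield y = 0.065. Discount each cash flow and weight by its year:
  t   CF        PV=CF/(1+0.065)^t    t·PV
  1        43.75        41.0798        41.0798
  2        43.75        38.5726        77.1452
  3        43.75        36.2184       108.6552
  4        43.75        34.0079       136.0315
  5        43.75        31.9323       159.6614
  6       543.75       372.6504     2,235.9026
  Σ                    554.4614     2,758.4757
Price P = Σ PV = 554.4614.
Macaulay duration = Σ(t·PV) / P = 2,758.4757 / 554.4614 = 4.97505 years.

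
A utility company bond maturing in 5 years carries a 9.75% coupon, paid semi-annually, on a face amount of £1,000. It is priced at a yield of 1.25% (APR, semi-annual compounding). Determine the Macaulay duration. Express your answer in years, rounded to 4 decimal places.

4.2400 years

Periodic yield y = 0.00625. Discount each cash flow and weight by its period:
  t   CF        PV=CF/(1+0.00625)^t    t·PV
  1        48.75        48.4472        48.4472
  2        48.75        48.1463        96.2926
  3        48.75        47.8472       143.5417
  4        48.75        47.5501       190.2002
  5        48.75        47.2547       236.2736
  6        48.75        46.9612       281.7672
  7        48.75        46.6695       326.6867
  8        48.75        46.3797       371.0372
  9        48.75        46.0916       414.8242
  10    1,048.75       985.4011     9,854.0109
  Σ                  1,410.7486    11,963.0816
Price P = Σ PV = 1,410.7486.
Macaulay duration = Σ(t·PV) / P = 11,963.0816 / 1,410.7486 = 8.47995 half-year periods.
In years: 8.47995 / 2 = 4.23998 years.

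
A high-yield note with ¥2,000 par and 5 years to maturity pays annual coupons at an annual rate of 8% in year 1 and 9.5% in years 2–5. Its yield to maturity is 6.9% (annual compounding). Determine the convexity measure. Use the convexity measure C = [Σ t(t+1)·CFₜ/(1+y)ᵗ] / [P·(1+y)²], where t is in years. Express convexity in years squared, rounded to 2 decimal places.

With y = 0.069:
  t   CF        PV=CF/(1+0.069)^t    t·PV        t(t+1)·PV
  1       160.00       149.6726       149.6726         299.3452
  2       190.00       166.2640       332.5280         997.5839
  3       190.00       155.5323       466.5968       1,866.3871
  4       190.00       145.4932       581.9729       2,909.8646
  5     2,190.00     1,568.7567     7,843.7834      47,062.7005
  Σ                  2,185.7187     9,374.5537      53,135.8813
P = 2,185.7187.
Convexity = Σ t(t+1)·PV / [P·(1+y)²] = 53,135.8813 / (2,185.7187 × 1.142761) = 21.27346.

21.27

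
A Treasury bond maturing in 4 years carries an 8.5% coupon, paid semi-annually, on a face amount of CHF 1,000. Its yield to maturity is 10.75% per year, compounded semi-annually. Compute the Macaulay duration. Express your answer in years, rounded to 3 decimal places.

3.450 years

Periodic yield y = 0.05375. Discount each cash flow and weight by its period:
  t   CF        PV=CF/(1+0.05375)^t    t·PV
  1        42.50        40.3321        40.3321
  2        42.50        38.2749        76.5497
  3        42.50        36.3225       108.9676
  4        42.50        34.4698       137.8791
  5        42.50        32.7115       163.5577
  6        42.50        31.0430       186.2579
  7        42.50        29.4595       206.2167
  8     1,042.50       685.7651     5,486.1206
  Σ                    928.3785     6,405.8815
Price P = Σ PV = 928.3785.
Macaulay duration = Σ(t·PV) / P = 6,405.8815 / 928.3785 = 6.90008 half-year periods.
In years: 6.90008 / 2 = 3.45004 years.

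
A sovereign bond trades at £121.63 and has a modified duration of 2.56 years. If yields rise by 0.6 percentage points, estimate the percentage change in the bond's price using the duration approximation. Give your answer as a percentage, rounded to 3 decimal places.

Duration approximation: ΔP/P ≈ -D_mod · Δy = -2.56 × (+0.006) = -0.015360.
As a percentage: -1.5360%.

-1.536%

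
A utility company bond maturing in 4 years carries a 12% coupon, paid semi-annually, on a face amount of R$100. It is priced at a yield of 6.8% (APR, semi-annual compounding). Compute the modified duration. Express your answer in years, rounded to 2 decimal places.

Periodic yield y = 0.034. First find Macaulay duration:
  t   CF        PV=CF/(1+0.034)^t    t·PV
  1         6.00         5.8027         5.8027
  2         6.00         5.6119        11.2238
  3         6.00         5.4274        16.2821
  4         6.00         5.2489        20.9956
  5         6.00         5.0763        25.3816
  6         6.00         4.9094        29.4564
  7         6.00         4.7480        33.2358
  8       106.00        81.1225       648.9803
  Σ                    117.9471       791.3583
P = 117.9471; Macaulay duration = 791.3583 / 117.9471 = 6.70943 half-year periods = 3.35472 years.
Modified duration = D_Mac / (1 + y) = 3.35472 / 1.034 = 3.24441 years.

3.24 years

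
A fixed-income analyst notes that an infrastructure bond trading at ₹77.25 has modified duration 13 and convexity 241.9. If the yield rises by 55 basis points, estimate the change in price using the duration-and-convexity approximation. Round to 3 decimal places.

-₹5.241

Duration effect: -D_mod·Δy = -13 × (+0.0055) = -0.071500
Convexity effect: ½·C·(Δy)² = 0.5 × 241.9 × (0.0055)² = +0.0036587375
ΔP/P ≈ -0.071500 + 0.0036587375 = -0.0678412625
ΔP ≈ 77.25 × (-0.0678412625) = -5.240737528125.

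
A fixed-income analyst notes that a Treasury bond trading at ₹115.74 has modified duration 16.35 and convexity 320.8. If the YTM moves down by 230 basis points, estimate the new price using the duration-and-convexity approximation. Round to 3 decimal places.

Duration effect: -D_mod·Δy = -16.35 × (-0.023) = +0.376050
Convexity effect: ½·C·(Δy)² = 0.5 × 320.8 × (-0.023)² = +0.0848516
ΔP/P ≈ +0.376050 + 0.0848516 = +0.4609016
New price ≈ 115.74 × (1 + 0.4609016) = 169.084751184.

₹169.085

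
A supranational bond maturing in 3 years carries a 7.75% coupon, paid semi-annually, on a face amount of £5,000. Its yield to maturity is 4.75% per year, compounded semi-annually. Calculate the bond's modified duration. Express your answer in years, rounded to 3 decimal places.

2.682 years

Periodic yield y = 0.02375. First find Macaulay duration:
  t   CF        PV=CF/(1+0.02375)^t    t·PV
  1       193.75       189.2552       189.2552
  2       193.75       184.8647       369.7293
  3       193.75       180.5760       541.7279
  4       193.75       176.3868       705.5472
  5       193.75       172.2948       861.4739
  6     5,193.75     4,511.4646    27,068.7875
  Σ                  5,414.8420    29,736.5210
P = 5,414.8420; Macaulay duration = 29,736.5210 / 5,414.8420 = 5.49167 half-year periods = 2.74583 years.
Modified duration = D_Mac / (1 + y) = 2.74583 / 1.02375 = 2.68213 years.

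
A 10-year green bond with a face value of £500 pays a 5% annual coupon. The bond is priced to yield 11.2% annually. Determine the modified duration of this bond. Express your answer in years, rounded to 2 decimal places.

Periodic yield y = 0.112. First find Macaulay duration:
  t   CF        PV=CF/(1+0.112)^t    t·PV
  1        25.00        22.4820        22.4820
  2        25.00        20.2176        40.4353
  3        25.00        18.1813        54.5440
  4        25.00        16.3501        65.4005
  5        25.00        14.7033        73.5167
  6        25.00        13.2224        79.3346
  7        25.00        11.8907        83.2347
  8        25.00        10.6931        85.5444
  9        25.00         9.6161        86.5445
  10      525.00       181.5982     1,815.9815
  Σ                    318.9548     2,407.0182
P = 318.9548; Macaulay duration = 2,407.0182 / 318.9548 = 7.54658 years.
Modified duration = D_Mac / (1 + y) = 7.54658 / 1.112 = 6.78649 years.

6.79 years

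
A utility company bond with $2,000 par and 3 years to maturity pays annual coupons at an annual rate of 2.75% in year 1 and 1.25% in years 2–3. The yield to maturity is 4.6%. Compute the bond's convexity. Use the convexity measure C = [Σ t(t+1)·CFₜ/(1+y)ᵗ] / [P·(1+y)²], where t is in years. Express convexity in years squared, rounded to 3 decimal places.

With y = 0.046:
  t   CF        PV=CF/(1+0.046)^t    t·PV        t(t+1)·PV
  1        55.00        52.5813        52.5813         105.1625
  2        25.00        22.8495        45.6990         137.0970
  3     2,025.00     1,769.4161     5,308.2483      21,232.9932
  Σ                  1,844.8469     5,406.5285      21,475.2527
P = 1,844.8469.
Convexity = Σ t(t+1)·PV / [P·(1+y)²] = 21,475.2527 / (1,844.8469 × 1.094116) = 10.63934.

10.639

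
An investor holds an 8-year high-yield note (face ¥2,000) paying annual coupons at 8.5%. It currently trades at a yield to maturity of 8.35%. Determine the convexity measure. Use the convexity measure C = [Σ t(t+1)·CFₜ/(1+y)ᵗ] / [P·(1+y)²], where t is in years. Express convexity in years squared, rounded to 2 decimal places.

With y = 0.0835:
  t   CF        PV=CF/(1+0.0835)^t    t·PV        t(t+1)·PV
  1       170.00       156.8989       156.8989         313.7979
  2       170.00       144.8075       289.6150         868.8451
  3       170.00       133.6479       400.9437       1,603.7749
  4       170.00       123.3483       493.3933       2,466.9665
  5       170.00       113.8425       569.2124       3,415.2744
  6       170.00       105.0692       630.4152       4,412.9064
  7       170.00        96.9720       678.8042       5,430.4340
  8     2,170.00     1,142.4269     9,139.4149      82,254.7345
  Σ                  2,017.0133    12,358.6978     100,766.7337
P = 2,017.0133.
Convexity = Σ t(t+1)·PV / [P·(1+y)²] = 100,766.7337 / (2,017.0133 × 1.173972) = 42.55500.

42.55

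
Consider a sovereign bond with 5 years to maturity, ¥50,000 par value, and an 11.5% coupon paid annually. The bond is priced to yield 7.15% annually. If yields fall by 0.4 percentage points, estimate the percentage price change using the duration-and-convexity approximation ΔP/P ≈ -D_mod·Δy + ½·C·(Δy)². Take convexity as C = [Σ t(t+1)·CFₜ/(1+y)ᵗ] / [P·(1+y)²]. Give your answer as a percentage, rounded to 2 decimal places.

+1.56%

With y = 0.0715:
  t   CF        PV=CF/(1+0.0715)^t    t·PV        t(t+1)·PV
  1     5,750.00     5,366.3089     5,366.3089      10,732.6178
  2     5,750.00     5,008.2211    10,016.4422      30,049.3266
  3     5,750.00     4,674.0281    14,022.0843      56,088.3371
  4     5,750.00     4,362.1354    17,448.5417      87,242.7083
  5    55,750.00    39,471.5331   197,357.6654   1,184,145.9925
  Σ                 58,882.2266   244,211.0425   1,368,258.9824
P = 58,882.2266; D_Mac = 4.14745 yrs; D_mod = 3.87069 yrs; C = 20.23950.
Duration effect: -3.87069 × (-0.004) = +0.015483
Convexity effect: 0.5 × 20.23950 × (-0.004)² = +0.0001619
ΔP/P ≈ +0.015483 + 0.0001619 = +0.015645 = +1.5645%.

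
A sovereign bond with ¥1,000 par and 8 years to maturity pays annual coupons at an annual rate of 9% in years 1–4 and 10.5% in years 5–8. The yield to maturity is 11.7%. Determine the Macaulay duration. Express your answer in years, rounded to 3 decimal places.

5.887 years

Periodic yield y = 0.117. Discount each cash flow and weight by its year:
  t   CF        PV=CF/(1+0.117)^t    t·PV
  1        90.00        80.5730        80.5730
  2        90.00        72.1334       144.2667
  3        90.00        64.5778       193.7333
  4        90.00        57.8136       231.2543
  5       105.00        60.3842       301.9211
  6       105.00        54.0593       324.3557
  7       105.00        48.3968       338.7779
  8     1,105.00       455.9707     3,647.7652
  Σ                    893.9087     5,262.6472
Price P = Σ PV = 893.9087.
Macaulay duration = Σ(t·PV) / P = 5,262.6472 / 893.9087 = 5.88723 years.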